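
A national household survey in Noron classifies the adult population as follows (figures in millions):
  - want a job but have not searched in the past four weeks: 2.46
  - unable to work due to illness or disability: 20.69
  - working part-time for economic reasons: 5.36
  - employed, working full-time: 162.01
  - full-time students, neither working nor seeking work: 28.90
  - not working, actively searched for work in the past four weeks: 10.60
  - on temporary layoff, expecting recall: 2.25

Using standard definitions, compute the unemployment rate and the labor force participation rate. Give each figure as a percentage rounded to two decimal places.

Unemployment rate ≈ 7.13%; labor force participation rate ≈ 77.59%.

Employed = 5.36 + 162.01 = 167.37 million (anyone who worked, including part-time for economic reasons, counts as employed).
Unemployed = 10.60 + 2.25 = 12.85 million (jobless and actively searching, or on temporary layoff).
Labor force = 167.37 + 12.85 = 180.22 million.
Not in labor force = 2.46 + 20.69 + 28.90 = 52.05 million (those not working and not actively searching are outside the labor force — including those who want a job but have given up searching).
Civilian working-age population = 180.22 + 52.05 = 232.27 million.
Unemployment rate = 12.85 / 180.22 = 7.13%.
Labor force participation rate = 180.22 / 232.27 = 77.59%.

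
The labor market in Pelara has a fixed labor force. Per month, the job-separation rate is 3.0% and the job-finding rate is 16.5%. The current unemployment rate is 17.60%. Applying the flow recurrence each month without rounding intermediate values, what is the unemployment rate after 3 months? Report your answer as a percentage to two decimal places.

With a fixed labor force, u_{t+1} = u_t + s·(1−u_t) − f·u_t = u_t·(1−s−f) + s.
Here 1−s−f = 0.805 and s = 0.030.
u_1 = 0.176000 × 0.805 + 0.030 = 0.171680.
u_2 = 0.171680 × 0.805 + 0.030 = 0.168202.
u_3 = 0.168202 × 0.805 + 0.030 = 0.165403.

Unemployment rate after three months ≈ 16.54%.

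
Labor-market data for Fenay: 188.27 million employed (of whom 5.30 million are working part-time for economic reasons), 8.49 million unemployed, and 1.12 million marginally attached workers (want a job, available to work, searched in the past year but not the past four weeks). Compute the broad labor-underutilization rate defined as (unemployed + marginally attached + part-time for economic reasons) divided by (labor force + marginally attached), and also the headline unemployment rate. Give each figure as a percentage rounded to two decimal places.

Labor force = 188.27 + 8.49 = 196.76 million.
Numerator = 8.49 + 1.12 + 5.30 = 14.91 million.
Denominator = 196.76 + 1.12 = 197.88 million.
Broad rate = 14.91 / 197.88 = 7.53%.
Headline unemployment rate = 8.49 / 196.76 = 4.31%.

Broad underutilization rate ≈ 7.53%; headline unemployment rate ≈ 4.31%.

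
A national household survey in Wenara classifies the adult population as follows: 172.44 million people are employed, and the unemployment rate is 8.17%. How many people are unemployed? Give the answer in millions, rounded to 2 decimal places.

About 15.34 million are unemployed.

Let U be the number unemployed. The labor force is E + U, and U/(E+U) = 0.0817.
So U = 0.0817 × 172.44 / (1 − 0.0817) = 14.0883 / 0.9183 ≈ 15.34 million.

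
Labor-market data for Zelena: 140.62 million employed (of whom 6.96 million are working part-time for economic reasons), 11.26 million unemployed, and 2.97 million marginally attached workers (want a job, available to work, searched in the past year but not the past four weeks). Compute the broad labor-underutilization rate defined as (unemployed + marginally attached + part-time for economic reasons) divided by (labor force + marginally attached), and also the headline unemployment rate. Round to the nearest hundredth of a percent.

Broad underutilization rate ≈ 13.68%; headline unemployment rate ≈ 7.41%.

Labor force = 140.62 + 11.26 = 151.88 million.
Numerator = 11.26 + 2.97 + 6.96 = 21.19 million.
Denominator = 151.88 + 2.97 = 154.85 million.
Broad rate = 21.19 / 154.85 = 13.68%.
Headline unemployment rate = 11.26 / 151.88 = 7.41%.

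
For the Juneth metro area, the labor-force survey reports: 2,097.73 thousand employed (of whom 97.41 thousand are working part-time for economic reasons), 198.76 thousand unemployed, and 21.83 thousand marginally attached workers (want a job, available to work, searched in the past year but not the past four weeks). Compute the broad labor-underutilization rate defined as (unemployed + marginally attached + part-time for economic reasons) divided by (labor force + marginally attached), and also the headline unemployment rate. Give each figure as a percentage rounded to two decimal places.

Broad underutilization rate ≈ 13.72%; headline unemployment rate ≈ 8.65%.

Labor force = 2,097.73 + 198.76 = 2,296.49 thousand.
Numerator = 198.76 + 21.83 + 97.41 = 318.00 thousand.
Denominator = 2,296.49 + 21.83 = 2,318.32 thousand.
Broad rate = 318.00 / 2,318.32 = 13.72%.
Headline unemployment rate = 198.76 / 2,296.49 = 8.65%.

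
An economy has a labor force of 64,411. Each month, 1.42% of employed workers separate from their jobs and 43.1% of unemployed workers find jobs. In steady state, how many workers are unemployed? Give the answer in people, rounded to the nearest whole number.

About 2,054 are unemployed in steady state.

Steady-state unemployment rate u* = s/(s+f) = 1.42/(1.42+43.1) = 0.031896.
Unemployed = u* × labor force = 0.031896 × 64,411 ≈ 2,054.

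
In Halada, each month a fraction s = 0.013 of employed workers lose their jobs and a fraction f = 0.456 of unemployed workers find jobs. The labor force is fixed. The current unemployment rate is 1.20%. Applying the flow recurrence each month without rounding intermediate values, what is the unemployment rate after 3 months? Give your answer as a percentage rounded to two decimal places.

Unemployment rate after three months ≈ 2.54%.

With a fixed labor force, u_{t+1} = u_t + s·(1−u_t) − f·u_t = u_t·(1−s−f) + s.
Here 1−s−f = 0.531 and s = 0.013.
u_1 = 0.012000 × 0.531 + 0.013 = 0.019372.
u_2 = 0.019372 × 0.531 + 0.013 = 0.023287.
u_3 = 0.023287 × 0.531 + 0.013 = 0.025365.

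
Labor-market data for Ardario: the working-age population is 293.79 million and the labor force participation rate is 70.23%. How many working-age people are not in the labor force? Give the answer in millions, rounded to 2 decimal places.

Share not in the labor force = 1 − 0.7023 = 0.2977.
Not in labor force = 0.2977 × 293.79 ≈ 87.46 million.

About 87.46 million are not in the labor force.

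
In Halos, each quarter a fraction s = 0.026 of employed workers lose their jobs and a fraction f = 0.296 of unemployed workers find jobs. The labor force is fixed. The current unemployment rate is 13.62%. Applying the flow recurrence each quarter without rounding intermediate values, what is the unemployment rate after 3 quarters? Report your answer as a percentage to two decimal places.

With a fixed labor force, u_{t+1} = u_t + s·(1−u_t) − f·u_t = u_t·(1−s−f) + s.
Here 1−s−f = 0.678 and s = 0.026.
u_1 = 0.136200 × 0.678 + 0.026 = 0.118344.
u_2 = 0.118344 × 0.678 + 0.026 = 0.106237.
u_3 = 0.106237 × 0.678 + 0.026 = 0.098029.

Unemployment rate after three quarters ≈ 9.80%.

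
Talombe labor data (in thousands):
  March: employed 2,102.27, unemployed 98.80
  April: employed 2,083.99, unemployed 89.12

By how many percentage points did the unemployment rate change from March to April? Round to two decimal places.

The unemployment rate changed by −0.39 percentage points.

March: labor force = 2,102.27 + 98.80 = 2,201.07; u = 98.80/2,201.07 = 4.49%.
April: labor force = 2,083.99 + 89.12 = 2,173.11; u = 89.12/2,173.11 = 4.10%.
Change = 4.10% − 4.49% = −0.39 pp.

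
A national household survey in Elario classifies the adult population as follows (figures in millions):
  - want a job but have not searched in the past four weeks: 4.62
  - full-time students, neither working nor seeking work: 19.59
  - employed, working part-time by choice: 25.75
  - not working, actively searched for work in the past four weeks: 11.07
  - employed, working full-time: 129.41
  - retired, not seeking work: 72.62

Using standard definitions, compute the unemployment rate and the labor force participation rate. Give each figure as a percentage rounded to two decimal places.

Unemployment rate ≈ 6.66%; labor force participation rate ≈ 63.19%.

Employed = 25.75 + 129.41 = 155.16 million.
Unemployed = 11.07 million.
Labor force = 155.16 + 11.07 = 166.23 million.
Not in labor force = 4.62 + 19.59 + 72.62 = 96.83 million (those not working and not actively searching are outside the labor force — including those who want a job but have given up searching).
Civilian working-age population = 166.23 + 96.83 = 263.06 million.
Unemployment rate = 11.07 / 166.23 = 6.66%.
Labor force participation rate = 166.23 / 263.06 = 63.19%.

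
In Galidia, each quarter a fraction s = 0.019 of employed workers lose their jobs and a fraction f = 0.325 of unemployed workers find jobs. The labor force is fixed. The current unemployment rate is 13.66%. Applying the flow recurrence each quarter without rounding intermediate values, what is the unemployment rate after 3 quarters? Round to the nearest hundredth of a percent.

With a fixed labor force, u_{t+1} = u_t + s·(1−u_t) − f·u_t = u_t·(1−s−f) + s.
Here 1−s−f = 0.656 and s = 0.019.
u_1 = 0.136600 × 0.656 + 0.019 = 0.108610.
u_2 = 0.108610 × 0.656 + 0.019 = 0.090248.
u_3 = 0.090248 × 0.656 + 0.019 = 0.078203.

Unemployment rate after three quarters ≈ 7.82%.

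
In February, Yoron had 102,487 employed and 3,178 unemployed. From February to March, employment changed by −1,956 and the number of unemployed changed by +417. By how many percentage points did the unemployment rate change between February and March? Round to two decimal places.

The unemployment rate changed by +0.44 percentage points.

February: labor force = 102,487 + 3,178 = 105,665; u = 3,178/105,665 = 3.01%.
March: labor force = 100,531 + 3,595 = 104,126; u = 3,595/104,126 = 3.45%.
Change = 3.45% − 3.01% = +0.44 pp.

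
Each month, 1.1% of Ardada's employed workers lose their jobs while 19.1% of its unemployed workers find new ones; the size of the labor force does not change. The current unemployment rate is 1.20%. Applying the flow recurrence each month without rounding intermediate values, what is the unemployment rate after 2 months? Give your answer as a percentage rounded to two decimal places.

Unemployment rate after two months ≈ 2.74%.

With a fixed labor force, u_{t+1} = u_t + s·(1−u_t) − f·u_t = u_t·(1−s−f) + s.
Here 1−s−f = 0.798 and s = 0.011.
u_1 = 0.012000 × 0.798 + 0.011 = 0.020576.
u_2 = 0.020576 × 0.798 + 0.011 = 0.027420.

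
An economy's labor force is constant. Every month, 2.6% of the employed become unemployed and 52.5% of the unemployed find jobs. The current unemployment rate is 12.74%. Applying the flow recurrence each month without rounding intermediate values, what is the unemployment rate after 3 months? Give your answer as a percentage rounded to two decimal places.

With a fixed labor force, u_{t+1} = u_t + s·(1−u_t) − f·u_t = u_t·(1−s−f) + s.
Here 1−s−f = 0.449 and s = 0.026.
u_1 = 0.127400 × 0.449 + 0.026 = 0.083203.
u_2 = 0.083203 × 0.449 + 0.026 = 0.063358.
u_3 = 0.063358 × 0.449 + 0.026 = 0.054448.

Unemployment rate after three months ≈ 5.44%.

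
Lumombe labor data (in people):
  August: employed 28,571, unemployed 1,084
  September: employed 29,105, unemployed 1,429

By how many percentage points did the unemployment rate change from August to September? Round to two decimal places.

The unemployment rate changed by +1.02 percentage points.

August: labor force = 28,571 + 1,084 = 29,655; u = 1,084/29,655 = 3.66%.
September: labor force = 29,105 + 1,429 = 30,534; u = 1,429/30,534 = 4.68%.
Change = 4.68% − 3.66% = +1.02 pp.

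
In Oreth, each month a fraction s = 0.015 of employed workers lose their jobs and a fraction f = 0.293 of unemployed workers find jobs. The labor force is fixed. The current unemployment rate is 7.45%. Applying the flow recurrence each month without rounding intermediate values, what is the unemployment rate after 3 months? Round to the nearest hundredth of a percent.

Unemployment rate after three months ≈ 5.73%.

With a fixed labor force, u_{t+1} = u_t + s·(1−u_t) − f·u_t = u_t·(1−s−f) + s.
Here 1−s−f = 0.692 and s = 0.015.
u_1 = 0.074500 × 0.692 + 0.015 = 0.066554.
u_2 = 0.066554 × 0.692 + 0.015 = 0.061055.
u_3 = 0.061055 × 0.692 + 0.015 = 0.057250.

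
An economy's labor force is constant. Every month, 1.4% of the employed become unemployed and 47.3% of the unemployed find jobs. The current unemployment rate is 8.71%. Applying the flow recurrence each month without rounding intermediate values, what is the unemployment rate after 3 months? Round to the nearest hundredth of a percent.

With a fixed labor force, u_{t+1} = u_t + s·(1−u_t) − f·u_t = u_t·(1−s−f) + s.
Here 1−s−f = 0.513 and s = 0.014.
u_1 = 0.087100 × 0.513 + 0.014 = 0.058682.
u_2 = 0.058682 × 0.513 + 0.014 = 0.044104.
u_3 = 0.044104 × 0.513 + 0.014 = 0.036625.

Unemployment rate after three months ≈ 3.66%.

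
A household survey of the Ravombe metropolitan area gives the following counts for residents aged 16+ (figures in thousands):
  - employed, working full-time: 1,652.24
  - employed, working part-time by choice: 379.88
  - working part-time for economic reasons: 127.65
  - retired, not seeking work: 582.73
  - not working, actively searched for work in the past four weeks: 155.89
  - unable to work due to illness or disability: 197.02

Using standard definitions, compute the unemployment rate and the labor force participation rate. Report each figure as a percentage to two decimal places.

Employed = 1,652.24 + 379.88 + 127.65 = 2,159.77 thousand (anyone who worked, including part-time for economic reasons, counts as employed).
Unemployed = 155.89 thousand.
Labor force = 2,159.77 + 155.89 = 2,315.66 thousand.
Not in labor force = 582.73 + 197.02 = 779.75 thousand (those not working and not actively searching are outside the labor force).
Civilian working-age population = 2,315.66 + 779.75 = 3,095.41 thousand.
Unemployment rate = 155.89 / 2,315.66 = 6.73%.
Labor force participation rate = 2,315.66 / 3,095.41 = 74.81%.

Unemployment rate ≈ 6.73%; labor force participation rate ≈ 74.81%.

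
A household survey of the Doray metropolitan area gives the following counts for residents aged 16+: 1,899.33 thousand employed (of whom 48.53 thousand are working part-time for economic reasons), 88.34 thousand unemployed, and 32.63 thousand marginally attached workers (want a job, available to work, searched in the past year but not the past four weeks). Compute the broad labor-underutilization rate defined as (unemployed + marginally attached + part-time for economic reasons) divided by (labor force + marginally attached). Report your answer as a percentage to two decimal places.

Labor force = 1,899.33 + 88.34 = 1,987.67 thousand.
Numerator = 88.34 + 32.63 + 48.53 = 169.50 thousand.
Denominator = 1,987.67 + 32.63 = 2,020.30 thousand.
Broad rate = 169.50 / 2,020.30 = 8.39%.

Broad underutilization rate ≈ 8.39%.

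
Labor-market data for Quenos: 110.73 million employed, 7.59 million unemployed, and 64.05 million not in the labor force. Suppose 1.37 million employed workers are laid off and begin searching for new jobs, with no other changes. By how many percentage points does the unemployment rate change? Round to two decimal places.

Initially, labor force = 110.73 + 7.59 = 118.32 million, so u = 7.59/118.32 = 6.41%.
After the change, employed falls and unemployed rises by 1.37; labor force unchanged → E = 109.36, U = 8.96, labor force = 118.32 million.
New unemployment rate = 8.96 / 118.32 = 7.57%.
Change = 7.57% − 6.41% = +1.16 percentage points.

The unemployment rate changes by +1.16 percentage points.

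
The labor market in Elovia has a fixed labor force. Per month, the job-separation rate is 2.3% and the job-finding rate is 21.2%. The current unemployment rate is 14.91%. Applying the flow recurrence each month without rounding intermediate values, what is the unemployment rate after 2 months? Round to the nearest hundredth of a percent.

With a fixed labor force, u_{t+1} = u_t + s·(1−u_t) − f·u_t = u_t·(1−s−f) + s.
Here 1−s−f = 0.765 and s = 0.023.
u_1 = 0.149100 × 0.765 + 0.023 = 0.137062.
u_2 = 0.137062 × 0.765 + 0.023 = 0.127852.

Unemployment rate after two months ≈ 12.79%.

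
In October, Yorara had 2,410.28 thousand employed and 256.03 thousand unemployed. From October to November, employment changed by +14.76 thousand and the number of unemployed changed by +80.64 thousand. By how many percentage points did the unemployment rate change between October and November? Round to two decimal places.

October: labor force = 2,410.28 + 256.03 = 2,666.31; u = 256.03/2,666.31 = 9.60%.
November: labor force = 2,425.04 + 336.67 = 2,761.71; u = 336.67/2,761.71 = 12.19%.
Change = 12.19% − 9.60% = +2.59 pp.

The unemployment rate changed by +2.59 percentage points.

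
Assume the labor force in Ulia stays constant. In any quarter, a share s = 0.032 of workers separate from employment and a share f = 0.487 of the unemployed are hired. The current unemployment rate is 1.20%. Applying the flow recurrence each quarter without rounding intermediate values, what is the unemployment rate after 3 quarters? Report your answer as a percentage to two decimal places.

With a fixed labor force, u_{t+1} = u_t + s·(1−u_t) − f·u_t = u_t·(1−s−f) + s.
Here 1−s−f = 0.481 and s = 0.032.
u_1 = 0.012000 × 0.481 + 0.032 = 0.037772.
u_2 = 0.037772 × 0.481 + 0.032 = 0.050168.
u_3 = 0.050168 × 0.481 + 0.032 = 0.056131.

Unemployment rate after three quarters ≈ 5.61%.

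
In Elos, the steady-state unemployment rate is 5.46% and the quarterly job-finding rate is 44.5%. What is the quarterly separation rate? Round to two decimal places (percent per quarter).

From u* = s/(s+f): s = u·f/(1−u).
s = 0.0546 × 44.5 / (1 − 0.0546) = 2.4297 / 0.9454 ≈ 2.57% per quarter.

Separation rate ≈ 2.57% per quarter.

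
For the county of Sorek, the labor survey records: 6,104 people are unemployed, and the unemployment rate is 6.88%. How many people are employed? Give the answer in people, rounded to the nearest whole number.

About 82,617 are employed.

Labor force = U / u = 6,104 / 0.0688 ≈ 88,721.
Employed = labor force − unemployed = 88,721 − 6,104 = 82,617.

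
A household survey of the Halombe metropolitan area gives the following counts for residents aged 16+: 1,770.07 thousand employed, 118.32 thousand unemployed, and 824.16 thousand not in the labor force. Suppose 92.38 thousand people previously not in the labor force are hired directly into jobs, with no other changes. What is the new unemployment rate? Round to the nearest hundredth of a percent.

New unemployment rate ≈ 5.97%.

Initially, labor force = 1,770.07 + 118.32 = 1,888.39 thousand, so u = 118.32/1,888.39 = 6.27%.
After the change, employed and labor force both rise by 92.38; unemployed unchanged → E = 1,862.45, U = 118.32, labor force = 1,980.77 thousand.
New unemployment rate = 118.32 / 1,980.77 = 5.97%.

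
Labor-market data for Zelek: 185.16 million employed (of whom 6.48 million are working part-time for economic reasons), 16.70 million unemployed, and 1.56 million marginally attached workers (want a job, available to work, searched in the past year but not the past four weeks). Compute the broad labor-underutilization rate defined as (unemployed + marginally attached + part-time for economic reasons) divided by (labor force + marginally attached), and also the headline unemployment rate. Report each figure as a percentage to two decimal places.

Broad underutilization rate ≈ 12.16%; headline unemployment rate ≈ 8.27%.

Labor force = 185.16 + 16.70 = 201.86 million.
Numerator = 16.70 + 1.56 + 6.48 = 24.74 million.
Denominator = 201.86 + 1.56 = 203.42 million.
Broad rate = 24.74 / 203.42 = 12.16%.
Headline unemployment rate = 16.70 / 201.86 = 8.27%.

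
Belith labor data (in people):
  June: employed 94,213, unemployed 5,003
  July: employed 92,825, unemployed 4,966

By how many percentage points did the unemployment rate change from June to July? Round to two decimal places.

The unemployment rate changed by +0.04 percentage points.

June: labor force = 94,213 + 5,003 = 99,216; u = 5,003/99,216 = 5.04%.
July: labor force = 92,825 + 4,966 = 97,791; u = 4,966/97,791 = 5.08%.
Change = 5.08% − 5.04% = +0.04 pp.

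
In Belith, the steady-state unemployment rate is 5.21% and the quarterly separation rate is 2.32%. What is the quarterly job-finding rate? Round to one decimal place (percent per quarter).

From u* = s/(s+f): f = s·(1−u)/u.
f = 2.32 × (1 − 0.0521) / 0.0521 = 2.1991 / 0.0521 ≈ 42.2% per quarter.

Job-finding rate ≈ 42.2% per quarter.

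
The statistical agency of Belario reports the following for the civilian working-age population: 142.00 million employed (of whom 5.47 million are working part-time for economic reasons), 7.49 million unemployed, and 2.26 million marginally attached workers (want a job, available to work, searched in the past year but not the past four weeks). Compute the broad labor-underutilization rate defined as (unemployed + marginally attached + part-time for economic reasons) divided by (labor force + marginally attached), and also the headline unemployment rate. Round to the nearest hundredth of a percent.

Labor force = 142.00 + 7.49 = 149.49 million.
Numerator = 7.49 + 2.26 + 5.47 = 15.22 million.
Denominator = 149.49 + 2.26 = 151.75 million.
Broad rate = 15.22 / 151.75 = 10.03%.
Headline unemployment rate = 7.49 / 149.49 = 5.01%.

Broad underutilization rate ≈ 10.03%; headline unemployment rate ≈ 5.01%.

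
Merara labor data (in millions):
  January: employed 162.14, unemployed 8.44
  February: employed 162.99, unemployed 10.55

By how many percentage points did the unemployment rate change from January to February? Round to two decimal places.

The unemployment rate changed by +1.13 percentage points.

January: labor force = 162.14 + 8.44 = 170.58; u = 8.44/170.58 = 4.95%.
February: labor force = 162.99 + 10.55 = 173.54; u = 10.55/173.54 = 6.08%.
Change = 6.08% − 4.95% = +1.13 pp.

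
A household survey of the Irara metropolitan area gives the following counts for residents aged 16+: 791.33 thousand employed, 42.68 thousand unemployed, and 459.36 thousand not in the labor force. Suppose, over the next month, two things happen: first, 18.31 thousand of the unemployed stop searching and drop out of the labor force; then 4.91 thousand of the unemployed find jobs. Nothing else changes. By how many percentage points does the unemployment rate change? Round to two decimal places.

The unemployment rate changes by −2.73 percentage points.

Initially, labor force = 791.33 + 42.68 = 834.01 thousand, so u = 42.68/834.01 = 5.12%.
After the first change, unemployed and labor force both fall by 18.31 → E = 791.33, U = 24.37, labor force = 815.70 thousand.
After the second change, unemployed falls and employed rises by 4.91; labor force unchanged → E = 796.24, U = 19.46, labor force = 815.70 thousand.
New unemployment rate = 19.46 / 815.70 = 2.39%.
Change = 2.39% − 5.12% = −2.73 percentage points.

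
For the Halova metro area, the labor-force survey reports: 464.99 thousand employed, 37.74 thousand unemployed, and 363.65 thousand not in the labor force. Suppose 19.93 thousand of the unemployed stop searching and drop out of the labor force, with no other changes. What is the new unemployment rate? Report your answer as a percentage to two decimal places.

New unemployment rate ≈ 3.69%.

Initially, labor force = 464.99 + 37.74 = 502.73 thousand, so u = 37.74/502.73 = 7.51%.
After the change, unemployed and labor force both fall by 19.93 → E = 464.99, U = 17.81, labor force = 482.80 thousand.
New unemployment rate = 17.81 / 482.80 = 3.69%.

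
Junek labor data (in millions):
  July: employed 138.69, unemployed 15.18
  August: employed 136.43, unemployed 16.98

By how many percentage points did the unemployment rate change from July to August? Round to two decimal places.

July: labor force = 138.69 + 15.18 = 153.87; u = 15.18/153.87 = 9.87%.
August: labor force = 136.43 + 16.98 = 153.41; u = 16.98/153.41 = 11.07%.
Change = 11.07% − 9.87% = +1.20 pp.

The unemployment rate changed by +1.20 percentage points.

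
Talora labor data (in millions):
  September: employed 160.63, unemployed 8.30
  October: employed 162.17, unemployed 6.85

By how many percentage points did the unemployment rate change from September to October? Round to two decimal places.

September: labor force = 160.63 + 8.30 = 168.93; u = 8.30/168.93 = 4.91%.
October: labor force = 162.17 + 6.85 = 169.02; u = 6.85/169.02 = 4.05%.
Change = 4.05% − 4.91% = −0.86 pp.

The unemployment rate changed by −0.86 percentage points.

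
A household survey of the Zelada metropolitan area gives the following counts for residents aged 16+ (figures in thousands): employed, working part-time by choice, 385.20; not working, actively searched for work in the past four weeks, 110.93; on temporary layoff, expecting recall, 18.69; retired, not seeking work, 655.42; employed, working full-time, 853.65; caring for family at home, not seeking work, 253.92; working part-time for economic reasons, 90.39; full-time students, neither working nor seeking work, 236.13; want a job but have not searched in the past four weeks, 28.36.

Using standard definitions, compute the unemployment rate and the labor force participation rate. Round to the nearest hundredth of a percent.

Unemployment rate ≈ 8.89%; labor force participation rate ≈ 55.41%.

Employed = 385.20 + 853.65 + 90.39 = 1,329.24 thousand (anyone who worked, including part-time for economic reasons, counts as employed).
Unemployed = 110.93 + 18.69 = 129.62 thousand (jobless and actively searching, or on temporary layoff).
Labor force = 1,329.24 + 129.62 = 1,458.86 thousand.
Not in labor force = 655.42 + 253.92 + 236.13 + 28.36 = 1,173.83 thousand (those not working and not actively searching are outside the labor force — including those who want a job but have given up searching).
Civilian working-age population = 1,458.86 + 1,173.83 = 2,632.69 thousand.
Unemployment rate = 129.62 / 1,458.86 = 8.89%.
Labor force participation rate = 1,458.86 / 2,632.69 = 55.41%.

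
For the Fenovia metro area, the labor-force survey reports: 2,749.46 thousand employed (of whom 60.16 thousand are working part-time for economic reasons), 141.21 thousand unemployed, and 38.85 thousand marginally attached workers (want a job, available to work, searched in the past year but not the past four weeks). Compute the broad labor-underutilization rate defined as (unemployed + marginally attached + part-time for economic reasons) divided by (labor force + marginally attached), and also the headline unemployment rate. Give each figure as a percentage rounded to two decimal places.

Broad underutilization rate ≈ 8.20%; headline unemployment rate ≈ 4.89%.

Labor force = 2,749.46 + 141.21 = 2,890.67 thousand.
Numerator = 141.21 + 38.85 + 60.16 = 240.22 thousand.
Denominator = 2,890.67 + 38.85 = 2,929.52 thousand.
Broad rate = 240.22 / 2,929.52 = 8.20%.
Headline unemployment rate = 141.21 / 2,890.67 = 4.89%.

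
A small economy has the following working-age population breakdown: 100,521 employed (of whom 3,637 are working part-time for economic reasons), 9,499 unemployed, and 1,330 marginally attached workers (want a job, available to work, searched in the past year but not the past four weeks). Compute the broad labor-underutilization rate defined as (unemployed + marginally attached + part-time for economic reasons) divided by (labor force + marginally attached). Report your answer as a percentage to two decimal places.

Broad underutilization rate ≈ 12.99%.

Labor force = 100,521 + 9,499 = 110,020.
Numerator = 9,499 + 1,330 + 3,637 = 14,466.
Denominator = 110,020 + 1,330 = 111,350.
Broad rate = 14,466 / 111,350 = 12.99%.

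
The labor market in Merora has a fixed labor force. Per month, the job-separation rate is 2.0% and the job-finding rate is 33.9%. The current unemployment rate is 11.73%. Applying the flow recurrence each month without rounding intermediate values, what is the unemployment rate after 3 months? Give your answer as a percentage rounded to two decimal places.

With a fixed labor force, u_{t+1} = u_t + s·(1−u_t) − f·u_t = u_t·(1−s−f) + s.
Here 1−s−f = 0.641 and s = 0.020.
u_1 = 0.117300 × 0.641 + 0.020 = 0.095189.
u_2 = 0.095189 × 0.641 + 0.020 = 0.081016.
u_3 = 0.081016 × 0.641 + 0.020 = 0.071931.

Unemployment rate after three months ≈ 7.19%.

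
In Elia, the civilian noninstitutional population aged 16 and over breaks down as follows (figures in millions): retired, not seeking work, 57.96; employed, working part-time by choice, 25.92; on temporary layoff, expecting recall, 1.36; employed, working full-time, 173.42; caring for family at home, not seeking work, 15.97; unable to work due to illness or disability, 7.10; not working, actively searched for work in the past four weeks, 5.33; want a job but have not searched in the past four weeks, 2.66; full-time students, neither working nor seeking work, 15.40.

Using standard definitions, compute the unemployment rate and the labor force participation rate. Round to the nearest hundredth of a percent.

Unemployment rate ≈ 3.25%; labor force participation rate ≈ 67.52%.

Employed = 25.92 + 173.42 = 199.34 million.
Unemployed = 1.36 + 5.33 = 6.69 million (jobless and actively searching, or on temporary layoff).
Labor force = 199.34 + 6.69 = 206.03 million.
Not in labor force = 57.96 + 15.97 + 7.10 + 2.66 + 15.40 = 99.09 million (those not working and not actively searching are outside the labor force — including those who want a job but have given up searching).
Civilian working-age population = 206.03 + 99.09 = 305.12 million.
Unemployment rate = 6.69 / 206.03 = 3.25%.
Labor force participation rate = 206.03 / 305.12 = 67.52%.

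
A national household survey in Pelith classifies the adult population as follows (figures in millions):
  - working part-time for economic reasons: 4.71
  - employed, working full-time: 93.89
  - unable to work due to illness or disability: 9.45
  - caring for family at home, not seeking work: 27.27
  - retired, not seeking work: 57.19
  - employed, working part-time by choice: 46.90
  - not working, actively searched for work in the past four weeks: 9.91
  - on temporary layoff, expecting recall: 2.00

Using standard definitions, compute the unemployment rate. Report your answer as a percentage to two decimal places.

Employed = 4.71 + 93.89 + 46.90 = 145.50 million (anyone who worked, including part-time for economic reasons, counts as employed).
Unemployed = 9.91 + 2.00 = 11.91 million (jobless and actively searching, or on temporary layoff).
Labor force = 145.50 + 11.91 = 157.41 million.
Unemployment rate = 11.91 / 157.41 = 7.57%.

Unemployment rate ≈ 7.57%.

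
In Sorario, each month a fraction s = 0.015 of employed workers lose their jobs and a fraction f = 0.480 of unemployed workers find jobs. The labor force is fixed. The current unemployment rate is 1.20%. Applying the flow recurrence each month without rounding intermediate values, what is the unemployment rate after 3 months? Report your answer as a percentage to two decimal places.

With a fixed labor force, u_{t+1} = u_t + s·(1−u_t) − f·u_t = u_t·(1−s−f) + s.
Here 1−s−f = 0.505 and s = 0.015.
u_1 = 0.012000 × 0.505 + 0.015 = 0.021060.
u_2 = 0.021060 × 0.505 + 0.015 = 0.025635.
u_3 = 0.025635 × 0.505 + 0.015 = 0.027946.

Unemployment rate after three months ≈ 2.79%.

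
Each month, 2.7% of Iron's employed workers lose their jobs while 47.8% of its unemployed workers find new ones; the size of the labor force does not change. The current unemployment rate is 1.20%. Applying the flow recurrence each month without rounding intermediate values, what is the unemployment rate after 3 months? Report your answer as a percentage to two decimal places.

With a fixed labor force, u_{t+1} = u_t + s·(1−u_t) − f·u_t = u_t·(1−s−f) + s.
Here 1−s−f = 0.495 and s = 0.027.
u_1 = 0.012000 × 0.495 + 0.027 = 0.032940.
u_2 = 0.032940 × 0.495 + 0.027 = 0.043305.
u_3 = 0.043305 × 0.495 + 0.027 = 0.048436.

Unemployment rate after three months ≈ 4.84%.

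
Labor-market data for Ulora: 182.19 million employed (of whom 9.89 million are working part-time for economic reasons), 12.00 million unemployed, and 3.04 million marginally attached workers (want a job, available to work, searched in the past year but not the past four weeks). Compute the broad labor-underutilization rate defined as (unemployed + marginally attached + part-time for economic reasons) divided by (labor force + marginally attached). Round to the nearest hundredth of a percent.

Broad underutilization rate ≈ 12.64%.

Labor force = 182.19 + 12.00 = 194.19 million.
Numerator = 12.00 + 3.04 + 9.89 = 24.93 million.
Denominator = 194.19 + 3.04 = 197.23 million.
Broad rate = 24.93 / 197.23 = 12.64%.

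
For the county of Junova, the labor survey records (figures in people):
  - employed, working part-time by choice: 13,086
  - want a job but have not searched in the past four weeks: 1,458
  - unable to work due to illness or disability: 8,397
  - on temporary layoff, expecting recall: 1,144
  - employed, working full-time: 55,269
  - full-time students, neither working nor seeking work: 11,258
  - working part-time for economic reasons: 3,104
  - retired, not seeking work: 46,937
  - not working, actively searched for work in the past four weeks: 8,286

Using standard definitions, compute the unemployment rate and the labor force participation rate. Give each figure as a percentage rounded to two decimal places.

Unemployment rate ≈ 11.66%; labor force participation rate ≈ 54.31%.

Employed = 13,086 + 55,269 + 3,104 = 71,459 (anyone who worked, including part-time for economic reasons, counts as employed).
Unemployed = 1,144 + 8,286 = 9,430 (jobless and actively searching, or on temporary layoff).
Labor force = 71,459 + 9,430 = 80,889.
Not in labor force = 1,458 + 8,397 + 11,258 + 46,937 = 68,050 (those not working and not actively searching are outside the labor force — including those who want a job but have given up searching).
Civilian working-age population = 80,889 + 68,050 = 148,939.
Unemployment rate = 9,430 / 80,889 = 11.66%.
Labor force participation rate = 80,889 / 148,939 = 54.31%.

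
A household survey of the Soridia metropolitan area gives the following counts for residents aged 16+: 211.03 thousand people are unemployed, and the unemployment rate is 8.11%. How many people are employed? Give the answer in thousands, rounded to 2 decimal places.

Labor force = U / u = 211.03 / 0.0811 ≈ 2,602.10 thousand.
Employed = labor force − unemployed = 2,602.10 − 211.03 = 2,391.07 thousand.

About 2,391.07 thousand are employed.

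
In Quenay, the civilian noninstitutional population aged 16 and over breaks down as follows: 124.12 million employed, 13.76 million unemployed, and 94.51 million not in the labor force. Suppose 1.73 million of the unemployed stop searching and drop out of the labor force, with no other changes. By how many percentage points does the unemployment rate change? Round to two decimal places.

Initially, labor force = 124.12 + 13.76 = 137.88 million, so u = 13.76/137.88 = 9.98%.
After the change, unemployed and labor force both fall by 1.73 → E = 124.12, U = 12.03, labor force = 136.15 million.
New unemployment rate = 12.03 / 136.15 = 8.84%.
Change = 8.84% − 9.98% = −1.14 percentage points.

The unemployment rate changes by −1.14 percentage points.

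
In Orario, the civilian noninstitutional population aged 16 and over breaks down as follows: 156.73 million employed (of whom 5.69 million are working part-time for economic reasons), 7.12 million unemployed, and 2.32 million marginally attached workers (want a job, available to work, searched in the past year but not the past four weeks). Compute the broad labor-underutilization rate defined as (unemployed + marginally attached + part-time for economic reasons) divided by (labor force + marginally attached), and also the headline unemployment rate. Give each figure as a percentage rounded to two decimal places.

Labor force = 156.73 + 7.12 = 163.85 million.
Numerator = 7.12 + 2.32 + 5.69 = 15.13 million.
Denominator = 163.85 + 2.32 = 166.17 million.
Broad rate = 15.13 / 166.17 = 9.11%.
Headline unemployment rate = 7.12 / 163.85 = 4.35%.

Broad underutilization rate ≈ 9.11%; headline unemployment rate ≈ 4.35%.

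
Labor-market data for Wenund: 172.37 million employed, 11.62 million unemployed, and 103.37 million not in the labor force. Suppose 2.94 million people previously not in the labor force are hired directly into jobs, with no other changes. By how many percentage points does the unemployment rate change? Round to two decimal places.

The unemployment rate changes by −0.10 percentage points.

Initially, labor force = 172.37 + 11.62 = 183.99 million, so u = 11.62/183.99 = 6.32%.
After the change, employed and labor force both rise by 2.94; unemployed unchanged → E = 175.31, U = 11.62, labor force = 186.93 million.
New unemployment rate = 11.62 / 186.93 = 6.22%.
Change = 6.22% − 6.32% = −0.10 percentage points.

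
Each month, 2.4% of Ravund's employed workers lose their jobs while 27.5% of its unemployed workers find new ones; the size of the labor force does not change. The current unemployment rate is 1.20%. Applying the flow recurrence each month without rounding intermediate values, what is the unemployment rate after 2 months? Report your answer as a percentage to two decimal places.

With a fixed labor force, u_{t+1} = u_t + s·(1−u_t) − f·u_t = u_t·(1−s−f) + s.
Here 1−s−f = 0.701 and s = 0.024.
u_1 = 0.012000 × 0.701 + 0.024 = 0.032412.
u_2 = 0.032412 × 0.701 + 0.024 = 0.046721.

Unemployment rate after two months ≈ 4.67%.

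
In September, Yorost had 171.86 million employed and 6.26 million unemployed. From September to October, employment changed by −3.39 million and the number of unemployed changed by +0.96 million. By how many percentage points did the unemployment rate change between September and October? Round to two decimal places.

The unemployment rate changed by +0.60 percentage points.

September: labor force = 171.86 + 6.26 = 178.12; u = 6.26/178.12 = 3.51%.
October: labor force = 168.47 + 7.22 = 175.69; u = 7.22/175.69 = 4.11%.
Change = 4.11% − 3.51% = +0.60 pp.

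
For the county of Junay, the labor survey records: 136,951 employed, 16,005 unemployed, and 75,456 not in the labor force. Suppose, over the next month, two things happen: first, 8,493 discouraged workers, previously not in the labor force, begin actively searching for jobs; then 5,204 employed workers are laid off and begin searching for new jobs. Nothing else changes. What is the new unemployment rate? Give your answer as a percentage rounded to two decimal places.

New unemployment rate ≈ 18.40%.

Initially, labor force = 136,951 + 16,005 = 152,956, so u = 16,005/152,956 = 10.46%.
After the first change, unemployed and labor force both rise by 8,493 → E = 136,951, U = 24,498, labor force = 161,449.
After the second change, employed falls and unemployed rises by 5,204; labor force unchanged → E = 131,747, U = 29,702, labor force = 161,449.
New unemployment rate = 29,702 / 161,449 = 18.40%.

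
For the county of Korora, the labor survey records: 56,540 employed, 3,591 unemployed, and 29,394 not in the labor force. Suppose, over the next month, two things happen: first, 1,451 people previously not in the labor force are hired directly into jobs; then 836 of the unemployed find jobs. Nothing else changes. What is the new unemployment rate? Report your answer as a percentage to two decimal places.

New unemployment rate ≈ 4.47%.

Initially, labor force = 56,540 + 3,591 = 60,131, so u = 3,591/60,131 = 5.97%.
After the first change, employed and labor force both rise by 1,451; unemployed unchanged → E = 57,991, U = 3,591, labor force = 61,582.
After the second change, unemployed falls and employed rises by 836; labor force unchanged → E = 58,827, U = 2,755, labor force = 61,582.
New unemployment rate = 2,755 / 61,582 = 4.47%.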